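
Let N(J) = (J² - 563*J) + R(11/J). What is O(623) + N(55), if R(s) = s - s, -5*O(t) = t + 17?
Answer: -28068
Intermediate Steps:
O(t) = -17/5 - t/5 (O(t) = -(t + 17)/5 = -(17 + t)/5 = -17/5 - t/5)
R(s) = 0
N(J) = J² - 563*J (N(J) = (J² - 563*J) + 0 = J² - 563*J)
O(623) + N(55) = (-17/5 - ⅕*623) + 55*(-563 + 55) = (-17/5 - 623/5) + 55*(-508) = -128 - 27940 = -28068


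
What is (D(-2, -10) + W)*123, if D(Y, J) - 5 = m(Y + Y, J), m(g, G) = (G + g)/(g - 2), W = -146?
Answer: -17056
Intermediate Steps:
m(g, G) = (G + g)/(-2 + g)
D(Y, J) = 5 + (J + 2*Y)/(-2 + 2*Y) (D(Y, J) = 5 + (J + (Y + Y))/(-2 + (Y + Y)) = 5 + (J + 2*Y)/(-2 + 2*Y))
(D(-2, -10) + W)*123 = ((-10 - 10 + 12*(-2))/(2*(-1 - 2)) - 146)*123 = ((1/2)*(-10 - 10 - 24)/(-3) - 146)*123 = ((1/2)*(-1/3)*(-44) - 146)*123 = (22/3 - 146)*123 = -416/3*123 = -17056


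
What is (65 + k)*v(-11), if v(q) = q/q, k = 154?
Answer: 219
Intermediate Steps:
v(q) = 1
(65 + k)*v(-11) = (65 + 154)*1 = 219*1 = 219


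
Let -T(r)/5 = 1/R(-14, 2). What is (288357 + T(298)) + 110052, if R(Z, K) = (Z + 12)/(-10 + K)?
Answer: 398389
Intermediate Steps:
R(Z, K) = (12 + Z)/(-10 + K)
T(r) = -20 (T(r) = -5*(-10 + 2)/(12 - 14) = -5/(-2/(-8)) = -5/((-⅛*(-2))) = -5/¼ = -5*4 = -20)
(288357 + T(298)) + 110052 = (288357 - 20) + 110052 = 288337 + 110052 = 398389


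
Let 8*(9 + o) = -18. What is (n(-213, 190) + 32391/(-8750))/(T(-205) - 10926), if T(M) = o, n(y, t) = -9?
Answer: 24698/21266875 ≈ 0.0011613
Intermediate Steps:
o = -45/4 (o = -9 + (⅛)*(-18) = -9 - 9/4 = -45/4 ≈ -11.250)
T(M) = -45/4
(n(-213, 190) + 32391/(-8750))/(T(-205) - 10926) = (-9 + 32391/(-8750))/(-45/4 - 10926) = (-9 + 32391*(-1/8750))/(-43749/4) = (-9 - 32391/8750)*(-4/43749) = -111141/8750*(-4/43749) = 24698/21266875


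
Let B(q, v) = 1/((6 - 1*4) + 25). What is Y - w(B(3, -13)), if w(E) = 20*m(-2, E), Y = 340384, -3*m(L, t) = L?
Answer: 1021112/3 ≈ 3.4037e+5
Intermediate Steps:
m(L, t) = -L/3
B(q, v) = 1/27 (B(q, v) = 1/((6 - 4) + 25) = 1/(2 + 25) = 1/27)
w(E) = 40/3 (w(E) = 20*(-⅓*(-2)) = 20*(⅔) = 40/3)
Y - w(B(3, -13)) = 340384 - 1*40/3 = 340384 - 40/3 = 1021112/3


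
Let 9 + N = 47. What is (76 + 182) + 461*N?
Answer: 17776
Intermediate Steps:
N = 38 (N = -9 + 47 = 38)
(76 + 182) + 461*N = (76 + 182) + 461*38 = 258 + 17518 = 17776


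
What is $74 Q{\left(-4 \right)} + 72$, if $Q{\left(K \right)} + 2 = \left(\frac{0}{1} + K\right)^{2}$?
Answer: $1108$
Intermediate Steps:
$Q{\left(K \right)} = -2 + K^{2}$ ($Q{\left(K \right)} = -2 + \left(\frac{0}{1} + K\right)^{2} = -2 + \left(0 \cdot 1 + K\right)^{2} = -2 + \left(0 + K\right)^{2} = -2 + K^{2}$)
$74 Q{\left(-4 \right)} + 72 = 74 \left(-2 + \left(-4\right)^{2}\right) + 72 = 74 \left(-2 + 16\right) + 72 = 74 \cdot 14 + 72 = 1036 + 72 = 1108$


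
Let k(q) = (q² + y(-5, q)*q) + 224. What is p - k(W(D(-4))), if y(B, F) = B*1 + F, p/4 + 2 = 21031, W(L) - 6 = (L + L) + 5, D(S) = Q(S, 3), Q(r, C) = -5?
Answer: 83895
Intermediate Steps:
D(S) = -5
W(L) = 11 + 2*L (W(L) = 6 + ((L + L) + 5) = 6 + (2*L + 5) = 6 + (5 + 2*L) = 11 + 2*L)
p = 84116 (p = -8 + 4*21031 = -8 + 84124 = 84116)
y(B, F) = B + F
k(q) = 224 + q² + q*(-5 + q) (k(q) = (q² + (-5 + q)*q) + 224 = (q² + q*(-5 + q)) + 224 = 224 + q² + q*(-5 + q))
p - k(W(D(-4))) = 84116 - (224 + (11 + 2*(-5))² + (11 + 2*(-5))*(-5 + (11 + 2*(-5)))) = 84116 - (224 + (11 - 10)² + (11 - 10)*(-5 + (11 - 10))) = 84116 - (224 + 1² + 1*(-5 + 1)) = 84116 - (224 + 1 + 1*(-4)) = 84116 - (224 + 1 - 4) = 84116 - 1*221 = 84116 - 221 = 83895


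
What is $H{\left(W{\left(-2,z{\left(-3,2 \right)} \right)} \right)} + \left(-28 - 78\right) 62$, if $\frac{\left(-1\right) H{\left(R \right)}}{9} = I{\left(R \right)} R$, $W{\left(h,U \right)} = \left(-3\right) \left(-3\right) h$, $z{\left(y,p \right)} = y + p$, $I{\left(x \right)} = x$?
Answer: $-9488$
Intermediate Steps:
$z{\left(y,p \right)} = p + y$
$W{\left(h,U \right)} = 9 h$
$H{\left(R \right)} = - 9 R^{2}$ ($H{\left(R \right)} = - 9 R R = - 9 R^{2}$)
$H{\left(W{\left(-2,z{\left(-3,2 \right)} \right)} \right)} + \left(-28 - 78\right) 62 = - 9 \left(9 \left(-2\right)\right)^{2} + \left(-28 - 78\right) 62 = - 9 \left(-18\right)^{2} + \left(-28 - 78\right) 62 = \left(-9\right) 324 - 6572 = -2916 - 6572 = -9488$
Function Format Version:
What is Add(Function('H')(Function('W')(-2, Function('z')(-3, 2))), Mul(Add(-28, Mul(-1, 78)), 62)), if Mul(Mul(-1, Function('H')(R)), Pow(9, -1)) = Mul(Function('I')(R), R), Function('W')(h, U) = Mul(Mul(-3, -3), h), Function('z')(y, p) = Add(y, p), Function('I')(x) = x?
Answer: -9488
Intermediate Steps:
Function('z')(y, p) = Add(p, y)
Function('W')(h, U) = Mul(9, h)
Function('H')(R) = Mul(-9, Pow(R, 2)) (Function('H')(R) = Mul(-9, Mul(R, R)) = Mul(-9, Pow(R, 2)))
Add(Function('H')(Function('W')(-2, Function('z')(-3, 2))), Mul(Add(-28, Mul(-1, 78)), 62)) = Add(Mul(-9, Pow(Mul(9, -2), 2)), Mul(Add(-28, Mul(-1, 78)), 62)) = Add(Mul(-9, Pow(-18, 2)), Mul(Add(-28, -78), 62)) = Add(Mul(-9, 324), Mul(-106, 62)) = Add(-2916, -6572) = -9488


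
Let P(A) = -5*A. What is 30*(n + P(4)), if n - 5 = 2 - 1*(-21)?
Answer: 240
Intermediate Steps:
n = 28 (n = 5 + (2 - 1*(-21)) = 5 + (2 + 21) = 5 + 23 = 28)
30*(n + P(4)) = 30*(28 - 5*4) = 30*(28 - 20) = 30*8 = 240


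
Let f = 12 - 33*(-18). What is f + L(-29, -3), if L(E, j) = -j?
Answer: 609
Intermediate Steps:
f = 606 (f = 12 + 594 = 606)
f + L(-29, -3) = 606 - 1*(-3) = 606 + 3 = 609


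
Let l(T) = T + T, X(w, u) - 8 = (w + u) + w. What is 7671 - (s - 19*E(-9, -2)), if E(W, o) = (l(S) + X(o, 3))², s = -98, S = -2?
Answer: 7940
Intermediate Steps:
X(w, u) = 8 + u + 2*w (X(w, u) = 8 + ((w + u) + w) = 8 + ((u + w) + w) = 8 + (u + 2*w) = 8 + u + 2*w)
l(T) = 2*T
E(W, o) = (7 + 2*o)² (E(W, o) = (2*(-2) + (8 + 3 + 2*o))² = (-4 + (11 + 2*o))² = (7 + 2*o)²)
7671 - (s - 19*E(-9, -2)) = 7671 - (-98 - 19*(7 + 2*(-2))²) = 7671 - (-98 - 19*(7 - 4)²) = 7671 - (-98 - 19*3²) = 7671 - (-98 - 19*9) = 7671 - (-98 - 171) = 7671 - 1*(-269) = 7671 + 269 = 7940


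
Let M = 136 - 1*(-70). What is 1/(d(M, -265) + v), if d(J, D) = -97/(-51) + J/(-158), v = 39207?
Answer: 4029/157967413 ≈ 2.5505e-5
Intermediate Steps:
M = 206 (M = 136 + 70 = 206)
d(J, D) = 97/51 - J/158 (d(J, D) = -97*(-1/51) + J*(-1/158) = 97/51 - J/158)
1/(d(M, -265) + v) = 1/((97/51 - 1/158*206) + 39207) = 1/((97/51 - 103/79) + 39207) = 1/(2410/4029 + 39207) = 1/(157967413/4029) = 4029/157967413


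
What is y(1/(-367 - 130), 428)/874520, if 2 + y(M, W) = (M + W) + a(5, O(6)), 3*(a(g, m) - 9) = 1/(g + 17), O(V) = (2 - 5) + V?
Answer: 14269301/28686005040 ≈ 0.00049743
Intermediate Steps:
O(V) = -3 + V
a(g, m) = 9 + 1/(3*(17 + g)) (a(g, m) = 9 + 1/(3*(g + 17)) = 9 + 1/(3*(17 + g)))
y(M, W) = 463/66 + M + W (y(M, W) = -2 + ((M + W) + (460 + 27*5)/(3*(17 + 5))) = -2 + ((M + W) + (⅓)*(460 + 135)/22) = -2 + ((M + W) + (⅓)*(1/22)*595) = -2 + ((M + W) + 595/66) = -2 + (595/66 + M + W) = 463/66 + M + W)
y(1/(-367 - 130), 428)/874520 = (463/66 + 1/(-367 - 130) + 428)/874520 = (463/66 + 1/(-497) + 428)*(1/874520) = (463/66 - 1/497 + 428)*(1/874520) = (14269301/32802)*(1/874520) = 14269301/28686005040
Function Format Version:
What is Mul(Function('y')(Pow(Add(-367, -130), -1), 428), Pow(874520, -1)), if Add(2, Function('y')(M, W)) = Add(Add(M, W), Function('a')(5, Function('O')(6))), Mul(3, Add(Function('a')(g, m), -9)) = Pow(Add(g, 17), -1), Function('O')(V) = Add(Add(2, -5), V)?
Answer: Rational(14269301, 28686005040) ≈ 0.00049743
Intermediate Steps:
Function('O')(V) = Add(-3, V)
Function('a')(g, m) = Add(9, Mul(Rational(1, 3), Pow(Add(17, g), -1))) (Function('a')(g, m) = Add(9, Mul(Rational(1, 3), Pow(Add(g, 17), -1))) = Add(9, Mul(Rational(1, 3), Pow(Add(17, g), -1))))
Function('y')(M, W) = Add(Rational(463, 66), M, W) (Function('y')(M, W) = Add(-2, Add(Add(M, W), Mul(Rational(1, 3), Pow(Add(17, 5), -1), Add(460, Mul(27, 5))))) = Add(-2, Add(Add(M, W), Mul(Rational(1, 3), Pow(22, -1), Add(460, 135)))) = Add(-2, Add(Add(M, W), Mul(Rational(1, 3), Rational(1, 22), 595))) = Add(-2, Add(Add(M, W), Rational(595, 66))) = Add(-2, Add(Rational(595, 66), M, W)) = Add(Rational(463, 66), M, W))
Mul(Function('y')(Pow(Add(-367, -130), -1), 428), Pow(874520, -1)) = Mul(Add(Rational(463, 66), Pow(Add(-367, -130), -1), 428), Pow(874520, -1)) = Mul(Add(Rational(463, 66), Pow(-497, -1), 428), Rational(1, 874520)) = Mul(Add(Rational(463, 66), Rational(-1, 497), 428), Rational(1, 874520)) = Mul(Rational(14269301, 32802), Rational(1, 874520)) = Rational(14269301, 28686005040)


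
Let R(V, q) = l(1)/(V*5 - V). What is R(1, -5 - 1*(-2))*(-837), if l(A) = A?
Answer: -837/4 ≈ -209.25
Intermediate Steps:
R(V, q) = 1/(4*V) (R(V, q) = 1/(V*5 - V) = 1/(5*V - V) = 1/(4*V))
R(1, -5 - 1*(-2))*(-837) = ((1/4)/1)*(-837) = ((1/4)*1)*(-837) = (1/4)*(-837) = -837/4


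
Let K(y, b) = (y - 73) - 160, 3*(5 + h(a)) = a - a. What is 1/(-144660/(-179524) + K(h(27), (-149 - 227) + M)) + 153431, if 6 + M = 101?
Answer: 1633351660222/10645513 ≈ 1.5343e+5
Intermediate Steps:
M = 95 (M = -6 + 101 = 95)
h(a) = -5 (h(a) = -5 + (a - a)/3 = -5 + (1/3)*0 = -5 + 0 = -5)
K(y, b) = -233 + y (K(y, b) = (-73 + y) - 160 = -233 + y)
1/(-144660/(-179524) + K(h(27), (-149 - 227) + M)) + 153431 = 1/(-144660/(-179524) + (-233 - 5)) + 153431 = 1/(-144660*(-1/179524) - 238) + 153431 = 1/(36165/44881 - 238) + 153431 = 1/(-10645513/44881) + 153431 = -44881/10645513 + 153431 = 1633351660222/10645513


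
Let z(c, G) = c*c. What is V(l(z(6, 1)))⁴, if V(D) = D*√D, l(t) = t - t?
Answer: 0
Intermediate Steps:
z(c, G) = c²
l(t) = 0
V(D) = D^(3/2)
V(l(z(6, 1)))⁴ = (0^(3/2))⁴ = 0⁴ = 0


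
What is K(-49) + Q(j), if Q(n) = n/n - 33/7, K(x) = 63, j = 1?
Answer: 415/7 ≈ 59.286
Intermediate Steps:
Q(n) = -26/7 (Q(n) = 1 - 33*⅐ = 1 - 33/7 = -26/7)
K(-49) + Q(j) = 63 - 26/7 = 415/7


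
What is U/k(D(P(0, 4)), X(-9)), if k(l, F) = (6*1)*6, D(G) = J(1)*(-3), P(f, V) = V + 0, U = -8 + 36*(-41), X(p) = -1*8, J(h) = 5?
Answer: -371/9 ≈ -41.222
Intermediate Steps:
X(p) = -8
U = -1484 (U = -8 - 1476 = -1484)
P(f, V) = V
D(G) = -15 (D(G) = 5*(-3) = -15)
k(l, F) = 36 (k(l, F) = 6*6 = 36)
U/k(D(P(0, 4)), X(-9)) = -1484/36 = -1484*1/36 = -371/9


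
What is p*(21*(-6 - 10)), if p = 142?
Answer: -47712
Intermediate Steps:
p*(21*(-6 - 10)) = 142*(21*(-6 - 10)) = 142*(21*(-16)) = 142*(-336) = -47712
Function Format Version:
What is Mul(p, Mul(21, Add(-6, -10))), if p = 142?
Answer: -47712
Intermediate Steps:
Mul(p, Mul(21, Add(-6, -10))) = Mul(142, Mul(21, Add(-6, -10))) = Mul(142, Mul(21, -16)) = Mul(142, -336) = -47712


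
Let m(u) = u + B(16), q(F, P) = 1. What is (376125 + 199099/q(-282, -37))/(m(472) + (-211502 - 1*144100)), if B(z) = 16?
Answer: -287612/177557 ≈ -1.6198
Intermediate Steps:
m(u) = 16 + u (m(u) = u + 16 = 16 + u)
(376125 + 199099/q(-282, -37))/(m(472) + (-211502 - 1*144100)) = (376125 + 199099/1)/((16 + 472) + (-211502 - 1*144100)) = (376125 + 199099*1)/(488 + (-211502 - 144100)) = (376125 + 199099)/(488 - 355602) = 575224/(-355114) = 575224*(-1/355114) = -287612/177557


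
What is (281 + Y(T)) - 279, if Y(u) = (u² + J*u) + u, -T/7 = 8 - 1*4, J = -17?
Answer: 1234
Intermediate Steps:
T = -28 (T = -7*(8 - 1*4) = -7*(8 - 4) = -7*4 = -28)
Y(u) = u² - 16*u (Y(u) = (u² - 17*u) + u = u² - 16*u)
(281 + Y(T)) - 279 = (281 - 28*(-16 - 28)) - 279 = (281 - 28*(-44)) - 279 = (281 + 1232) - 279 = 1513 - 279 = 1234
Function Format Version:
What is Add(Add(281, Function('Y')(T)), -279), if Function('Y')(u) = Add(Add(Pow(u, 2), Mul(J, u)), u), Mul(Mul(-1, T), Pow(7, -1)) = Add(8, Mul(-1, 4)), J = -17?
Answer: 1234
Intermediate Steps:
T = -28 (T = Mul(-7, Add(8, Mul(-1, 4))) = Mul(-7, Add(8, -4)) = Mul(-7, 4) = -28)
Function('Y')(u) = Add(Pow(u, 2), Mul(-16, u)) (Function('Y')(u) = Add(Add(Pow(u, 2), Mul(-17, u)), u) = Add(Pow(u, 2), Mul(-16, u)))
Add(Add(281, Function('Y')(T)), -279) = Add(Add(281, Mul(-28, Add(-16, -28))), -279) = Add(Add(281, Mul(-28, -44)), -279) = Add(Add(281, 1232), -279) = Add(1513, -279) = 1234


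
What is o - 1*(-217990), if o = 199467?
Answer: 417457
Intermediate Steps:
o - 1*(-217990) = 199467 - 1*(-217990) = 199467 + 217990 = 417457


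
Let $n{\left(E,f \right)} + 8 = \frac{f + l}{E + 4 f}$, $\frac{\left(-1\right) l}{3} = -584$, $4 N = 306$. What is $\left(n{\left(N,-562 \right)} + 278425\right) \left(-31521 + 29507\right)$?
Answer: $- \frac{2435253579114}{4343} \approx -5.6073 \cdot 10^{8}$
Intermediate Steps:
$N = \frac{153}{2}$ ($N = \frac{1}{4} \cdot 306 = \frac{153}{2} \approx 76.5$)
$l = 1752$ ($l = \left(-3\right) \left(-584\right) = 1752$)
$n{\left(E,f \right)} = -8 + \frac{1752 + f}{E + 4 f}$ ($n{\left(E,f \right)} = -8 + \frac{f + 1752}{E + 4 f} = -8 + \frac{1752 + f}{E + 4 f}$)
$\left(n{\left(N,-562 \right)} + 278425\right) \left(-31521 + 29507\right) = \left(\frac{1752 - -17422 - 612}{\frac{153}{2} + 4 \left(-562\right)} + 278425\right) \left(-31521 + 29507\right) = \left(\frac{1752 + 17422 - 612}{\frac{153}{2} - 2248} + 278425\right) \left(-2014\right) = \left(\frac{1}{- \frac{4343}{2}} \cdot 18562 + 278425\right) \left(-2014\right) = \left(\left(- \frac{2}{4343}\right) 18562 + 278425\right) \left(-2014\right) = \left(- \frac{37124}{4343} + 278425\right) \left(-2014\right) = \frac{1209162651}{4343} \left(-2014\right) = - \frac{2435253579114}{4343}$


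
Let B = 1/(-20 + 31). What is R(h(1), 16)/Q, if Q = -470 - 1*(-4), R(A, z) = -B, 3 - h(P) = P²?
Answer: 1/5126 ≈ 0.00019508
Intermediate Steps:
B = 1/11 ≈ 0.090909
h(P) = 3 - P²
R(A, z) = -1/11 (R(A, z) = -1*1/11 = -1/11)
Q = -466 (Q = -470 + 4 = -466)
R(h(1), 16)/Q = -1/11/(-466) = -1/11*(-1/466) = 1/5126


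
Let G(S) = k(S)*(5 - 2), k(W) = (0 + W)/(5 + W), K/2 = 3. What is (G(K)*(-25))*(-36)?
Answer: 16200/11 ≈ 1472.7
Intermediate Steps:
K = 6 (K = 2*3 = 6)
k(W) = W/(5 + W)
G(S) = 3*S/(5 + S) (G(S) = (S/(5 + S))*(5 - 2) = (S/(5 + S))*3 = 3*S/(5 + S))
(G(K)*(-25))*(-36) = ((3*6/(5 + 6))*(-25))*(-36) = ((3*6/11)*(-25))*(-36) = ((3*6*(1/11))*(-25))*(-36) = ((18/11)*(-25))*(-36) = -450/11*(-36) = 16200/11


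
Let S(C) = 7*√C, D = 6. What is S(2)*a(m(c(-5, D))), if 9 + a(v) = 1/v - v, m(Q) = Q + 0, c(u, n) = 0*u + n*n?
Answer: -11333*√2/36 ≈ -445.20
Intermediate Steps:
c(u, n) = n² (c(u, n) = 0 + n² = n²)
m(Q) = Q
a(v) = -9 + 1/v - v (a(v) = -9 + (1/v - v) = -9 + 1/v - v)
S(2)*a(m(c(-5, D))) = (7*√2)*(-9 + 1/(6²) - 1*6²) = (7*√2)*(-9 + 1/36 - 1*36) = (7*√2)*(-9 + 1/36 - 36) = (7*√2)*(-1619/36) = -11333*√2/36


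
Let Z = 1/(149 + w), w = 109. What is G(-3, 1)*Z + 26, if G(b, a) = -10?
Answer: 3349/129 ≈ 25.961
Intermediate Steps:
Z = 1/258 (Z = 1/(149 + 109) = 1/258 ≈ 0.0038760)
G(-3, 1)*Z + 26 = -10*1/258 + 26 = -5/129 + 26 = 3349/129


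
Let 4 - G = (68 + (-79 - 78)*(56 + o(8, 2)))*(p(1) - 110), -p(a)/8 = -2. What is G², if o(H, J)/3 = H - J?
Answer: 1178735804416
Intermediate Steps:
o(H, J) = -3*J + 3*H (o(H, J) = 3*(H - J) = -3*J + 3*H)
p(a) = 16 (p(a) = -8*(-2) = 16)
G = -1085696 (G = 4 - (68 + (-79 - 78)*(56 + (-3*2 + 3*8)))*(16 - 110) = 4 - (68 - 157*(56 + (-6 + 24)))*(-94) = 4 - (68 - 157*(56 + 18))*(-94) = 4 - (68 - 157*74)*(-94) = 4 - (68 - 11618)*(-94) = 4 - (-11550)*(-94) = 4 - 1*1085700 = 4 - 1085700 = -1085696)
G² = (-1085696)² = 1178735804416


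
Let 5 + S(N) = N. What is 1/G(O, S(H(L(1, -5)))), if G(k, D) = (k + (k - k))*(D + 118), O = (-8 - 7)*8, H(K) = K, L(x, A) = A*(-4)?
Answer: -1/15960 ≈ -6.2657e-5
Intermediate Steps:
L(x, A) = -4*A
S(N) = -5 + N
O = -120 (O = -15*8 = -120)
G(k, D) = k*(118 + D) (G(k, D) = (k + 0)*(118 + D) = k*(118 + D))
1/G(O, S(H(L(1, -5)))) = 1/(-120*(118 + (-5 - 4*(-5)))) = 1/(-120*(118 + (-5 + 20))) = 1/(-120*(118 + 15)) = 1/(-120*133) = 1/(-15960) = -1/15960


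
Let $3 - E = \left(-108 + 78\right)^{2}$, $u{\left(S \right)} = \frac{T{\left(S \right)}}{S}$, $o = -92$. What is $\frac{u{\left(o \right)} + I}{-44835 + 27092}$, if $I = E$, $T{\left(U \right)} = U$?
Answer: $\frac{896}{17743} \approx 0.050499$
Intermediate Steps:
$u{\left(S \right)} = 1$ ($u{\left(S \right)} = \frac{S}{S} = 1$)
$E = -897$ ($E = 3 - \left(-108 + 78\right)^{2} = 3 - \left(-30\right)^{2} = 3 - 900 = -897$)
$I = -897$
$\frac{u{\left(o \right)} + I}{-44835 + 27092} = \frac{1 - 897}{-44835 + 27092} = - \frac{896}{-17743} = \left(-896\right) \left(- \frac{1}{17743}\right) = \frac{896}{17743}$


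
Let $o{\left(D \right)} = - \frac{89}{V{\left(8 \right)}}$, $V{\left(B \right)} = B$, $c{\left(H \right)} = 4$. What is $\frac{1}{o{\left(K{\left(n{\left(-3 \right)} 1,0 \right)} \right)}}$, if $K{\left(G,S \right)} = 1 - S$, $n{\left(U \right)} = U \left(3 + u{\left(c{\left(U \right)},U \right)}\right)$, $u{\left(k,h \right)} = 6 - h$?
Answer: $- \frac{8}{89} \approx -0.089888$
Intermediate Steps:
$n{\left(U \right)} = U \left(9 - U\right)$ ($n{\left(U \right)} = U \left(3 - \left(-6 + U\right)\right) = U \left(9 - U\right)$)
$o{\left(D \right)} = - \frac{89}{8}$
$\frac{1}{o{\left(K{\left(n{\left(-3 \right)} 1,0 \right)} \right)}} = \frac{1}{- \frac{89}{8}} = - \frac{8}{89}$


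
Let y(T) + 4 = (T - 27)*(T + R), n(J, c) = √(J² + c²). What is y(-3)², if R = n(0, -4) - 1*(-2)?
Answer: 8836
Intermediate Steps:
R = 6 (R = √(0² + (-4)²) - 1*(-2) = √(0 + 16) + 2 = √16 + 2 = 4 + 2 = 6)
y(T) = -4 + (-27 + T)*(6 + T) (y(T) = -4 + (T - 27)*(T + 6) = -4 + (-27 + T)*(6 + T))
y(-3)² = (-166 + (-3)² - 21*(-3))² = (-166 + 9 + 63)² = (-94)² = 8836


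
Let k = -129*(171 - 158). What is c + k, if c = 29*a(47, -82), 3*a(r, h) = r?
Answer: -3668/3 ≈ -1222.7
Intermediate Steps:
a(r, h) = r/3
c = 1363/3 (c = 29*((⅓)*47) = 29*(47/3) = 1363/3 ≈ 454.33)
k = -1677 (k = -129*13 = -1677)
c + k = 1363/3 - 1677 = -3668/3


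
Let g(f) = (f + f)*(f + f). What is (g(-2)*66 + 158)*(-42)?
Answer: -50988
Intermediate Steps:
g(f) = 4*f² (g(f) = (2*f)*(2*f) = 4*f²)
(g(-2)*66 + 158)*(-42) = ((4*(-2)²)*66 + 158)*(-42) = ((4*4)*66 + 158)*(-42) = (16*66 + 158)*(-42) = (1056 + 158)*(-42) = 1214*(-42) = -50988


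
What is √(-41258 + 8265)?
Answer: I*√32993 ≈ 181.64*I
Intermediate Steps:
√(-41258 + 8265) = √(-32993) = I*√32993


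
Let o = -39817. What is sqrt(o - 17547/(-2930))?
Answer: I*sqrt(341773550590)/2930 ≈ 199.53*I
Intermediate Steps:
sqrt(o - 17547/(-2930)) = sqrt(-39817 - 17547/(-2930)) = sqrt(-39817 - 17547*(-1/2930)) = sqrt(-39817 + 17547/2930) = sqrt(-116646263/2930) = I*sqrt(341773550590)/2930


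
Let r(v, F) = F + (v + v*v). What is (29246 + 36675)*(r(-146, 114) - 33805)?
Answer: -825396841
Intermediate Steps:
r(v, F) = F + v + v² (r(v, F) = F + (v + v²) = F + v + v²)
(29246 + 36675)*(r(-146, 114) - 33805) = (29246 + 36675)*((114 - 146 + (-146)²) - 33805) = 65921*((114 - 146 + 21316) - 33805) = 65921*(21284 - 33805) = 65921*(-12521) = -825396841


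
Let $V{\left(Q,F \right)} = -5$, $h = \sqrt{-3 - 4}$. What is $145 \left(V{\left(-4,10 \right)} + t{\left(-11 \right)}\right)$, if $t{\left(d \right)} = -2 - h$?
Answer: $-1015 - 145 i \sqrt{7} \approx -1015.0 - 383.63 i$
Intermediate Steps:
$h = i \sqrt{7}$ ($h = \sqrt{-7} = i \sqrt{7} \approx 2.6458 i$)
$t{\left(d \right)} = -2 - i \sqrt{7}$
$145 \left(V{\left(-4,10 \right)} + t{\left(-11 \right)}\right) = 145 \left(-5 - \left(2 + i \sqrt{7}\right)\right) = 145 \left(-7 - i \sqrt{7}\right) = -1015 - 145 i \sqrt{7}$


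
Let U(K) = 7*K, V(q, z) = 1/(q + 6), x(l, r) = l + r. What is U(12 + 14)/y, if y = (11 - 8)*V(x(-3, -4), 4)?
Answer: -182/3 ≈ -60.667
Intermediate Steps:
V(q, z) = 1/(6 + q)
y = -3 (y = (11 - 8)/(6 + (-3 - 4)) = 3/(6 - 7) = 3/(-1) = 3*(-1) = -3)
U(12 + 14)/y = (7*(12 + 14))/(-3) = (7*26)*(-1/3) = 182*(-1/3) = -182/3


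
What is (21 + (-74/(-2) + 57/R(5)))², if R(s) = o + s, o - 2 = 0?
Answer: 214369/49 ≈ 4374.9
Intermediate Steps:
o = 2 (o = 2 + 0 = 2)
R(s) = 2 + s
(21 + (-74/(-2) + 57/R(5)))² = (21 + (-74/(-2) + 57/(2 + 5)))² = (21 + (-74*(-½) + 57/7))² = (21 + (37 + 57*(⅐)))² = (21 + (37 + 57/7))² = (21 + 316/7)² = (463/7)² = 214369/49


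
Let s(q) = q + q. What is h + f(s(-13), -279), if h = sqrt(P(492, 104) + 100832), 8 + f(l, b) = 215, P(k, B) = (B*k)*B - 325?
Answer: 207 + sqrt(5421979) ≈ 2535.5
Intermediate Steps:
P(k, B) = -325 + k*B**2 (P(k, B) = k*B**2 - 325 = -325 + k*B**2)
s(q) = 2*q
f(l, b) = 207 (f(l, b) = -8 + 215 = 207)
h = sqrt(5421979) (h = sqrt((-325 + 492*104**2) + 100832) = sqrt((-325 + 492*10816) + 100832) = sqrt((-325 + 5321472) + 100832) = sqrt(5321147 + 100832) = sqrt(5421979) ≈ 2328.5)
h + f(s(-13), -279) = sqrt(5421979) + 207 = 207 + sqrt(5421979)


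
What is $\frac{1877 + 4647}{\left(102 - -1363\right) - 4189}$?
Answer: $- \frac{1631}{681} \approx -2.395$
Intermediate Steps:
$\frac{1877 + 4647}{\left(102 - -1363\right) - 4189} = \frac{6524}{\left(102 + 1363\right) - 4189} = \frac{6524}{1465 - 4189} = \frac{6524}{-2724} = 6524 \left(- \frac{1}{2724}\right) = - \frac{1631}{681}$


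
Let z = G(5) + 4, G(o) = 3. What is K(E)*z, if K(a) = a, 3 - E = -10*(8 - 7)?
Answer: 91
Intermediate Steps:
E = 13 (E = 3 - (-10)*(8 - 7) = 3 - (-10) = 3 - 1*(-10) = 3 + 10 = 13)
z = 7 (z = 3 + 4 = 7)
K(E)*z = 13*7 = 91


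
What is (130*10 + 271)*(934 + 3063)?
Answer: 6279287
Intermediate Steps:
(130*10 + 271)*(934 + 3063) = (1300 + 271)*3997 = 1571*3997 = 6279287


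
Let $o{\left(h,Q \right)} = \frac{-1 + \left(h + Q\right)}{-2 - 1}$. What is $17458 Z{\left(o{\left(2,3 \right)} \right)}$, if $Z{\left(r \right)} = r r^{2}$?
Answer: $- \frac{1117312}{27} \approx -41382.0$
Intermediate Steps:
$o{\left(h,Q \right)} = \frac{1}{3} - \frac{Q}{3} - \frac{h}{3}$ ($o{\left(h,Q \right)} = \frac{-1 + \left(Q + h\right)}{-3} = \left(-1 + Q + h\right) \left(- \frac{1}{3}\right) = \frac{1}{3} - \frac{Q}{3} - \frac{h}{3}$)
$Z{\left(r \right)} = r^{3}$
$17458 Z{\left(o{\left(2,3 \right)} \right)} = 17458 \left(\frac{1}{3} - 1 - \frac{2}{3}\right)^{3} = 17458 \left(- \frac{4}{3}\right)^{3} = 17458 \left(- \frac{64}{27}\right) = - \frac{1117312}{27}$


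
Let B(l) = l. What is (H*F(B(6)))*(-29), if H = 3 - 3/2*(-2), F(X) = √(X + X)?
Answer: -348*√3 ≈ -602.75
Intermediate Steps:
F(X) = √2*√X (F(X) = √(2*X) = √2*√X)
H = 6 (H = 3 - 3*½*(-2) = 3 - 3/2*(-2) = 3 + 3 = 6)
(H*F(B(6)))*(-29) = (6*(√2*√6))*(-29) = (6*(2*√3))*(-29) = (12*√3)*(-29) = -348*√3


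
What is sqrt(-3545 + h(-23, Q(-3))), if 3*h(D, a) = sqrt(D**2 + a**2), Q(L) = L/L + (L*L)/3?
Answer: sqrt(-31905 + 3*sqrt(545))/3 ≈ 59.474*I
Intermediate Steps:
Q(L) = 1 + L**2/3 (Q(L) = 1 + L**2*(1/3) = 1 + L**2/3)
h(D, a) = sqrt(D**2 + a**2)/3
sqrt(-3545 + h(-23, Q(-3))) = sqrt(-3545 + sqrt((-23)**2 + (1 + (1/3)*(-3)**2)**2)/3) = sqrt(-3545 + sqrt(529 + (1 + (1/3)*9)**2)/3) = sqrt(-3545 + sqrt(529 + (1 + 3)**2)/3) = sqrt(-3545 + sqrt(529 + 4**2)/3) = sqrt(-3545 + sqrt(529 + 16)/3) = sqrt(-3545 + sqrt(545)/3)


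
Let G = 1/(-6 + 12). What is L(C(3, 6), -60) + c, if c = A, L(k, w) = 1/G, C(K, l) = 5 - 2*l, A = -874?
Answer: -868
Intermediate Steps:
G = ⅙ (G = 1/6 = ⅙ ≈ 0.16667)
L(k, w) = 6 (L(k, w) = 1/(⅙) = 6)
c = -874
L(C(3, 6), -60) + c = 6 - 874 = -868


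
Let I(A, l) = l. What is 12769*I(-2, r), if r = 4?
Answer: 51076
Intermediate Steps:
12769*I(-2, r) = 12769*4 = 51076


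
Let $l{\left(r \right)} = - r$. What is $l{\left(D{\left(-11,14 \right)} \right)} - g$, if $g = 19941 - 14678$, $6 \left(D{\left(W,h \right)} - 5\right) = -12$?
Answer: $-5266$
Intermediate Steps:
$D{\left(W,h \right)} = 3$ ($D{\left(W,h \right)} = 5 + \frac{1}{6} \left(-12\right) = 5 - 2 = 3$)
$g = 5263$ ($g = 19941 - 14678 = 5263$)
$l{\left(D{\left(-11,14 \right)} \right)} - g = \left(-1\right) 3 - 5263 = -3 - 5263 = -5266$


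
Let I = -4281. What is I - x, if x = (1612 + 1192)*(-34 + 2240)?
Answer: -6189905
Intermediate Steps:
x = 6185624 (x = 2804*2206 = 6185624)
I - x = -4281 - 1*6185624 = -4281 - 6185624 = -6189905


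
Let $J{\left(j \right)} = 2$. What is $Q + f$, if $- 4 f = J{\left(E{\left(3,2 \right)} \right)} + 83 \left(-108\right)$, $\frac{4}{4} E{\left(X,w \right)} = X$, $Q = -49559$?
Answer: $- \frac{94637}{2} \approx -47319.0$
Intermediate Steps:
$E{\left(X,w \right)} = X$
$f = \frac{4481}{2}$ ($f = - \frac{2 + 83 \left(-108\right)}{4} = - \frac{2 - 8964}{4} = \left(- \frac{1}{4}\right) \left(-8962\right) = \frac{4481}{2} \approx 2240.5$)
$Q + f = -49559 + \frac{4481}{2} = - \frac{94637}{2}$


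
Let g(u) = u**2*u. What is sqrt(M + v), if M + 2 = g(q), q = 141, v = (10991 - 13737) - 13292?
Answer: sqrt(2787181) ≈ 1669.5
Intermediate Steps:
v = -16038 (v = -2746 - 13292 = -16038)
g(u) = u**3
M = 2803219 (M = -2 + 141**3 = -2 + 2803221 = 2803219)
sqrt(M + v) = sqrt(2803219 - 16038) = sqrt(2787181)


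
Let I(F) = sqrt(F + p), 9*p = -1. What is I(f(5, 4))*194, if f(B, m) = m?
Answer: 194*sqrt(35)/3 ≈ 382.57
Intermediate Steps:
p = -1/9 (p = (1/9)*(-1) = -1/9 ≈ -0.11111)
I(F) = sqrt(-1/9 + F) (I(F) = sqrt(F - 1/9) = sqrt(-1/9 + F))
I(f(5, 4))*194 = (sqrt(-1 + 9*4)/3)*194 = (sqrt(-1 + 36)/3)*194 = (sqrt(35)/3)*194 = 194*sqrt(35)/3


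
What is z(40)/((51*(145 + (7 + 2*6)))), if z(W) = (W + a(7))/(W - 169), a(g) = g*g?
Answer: -89/1078956 ≈ -8.2487e-5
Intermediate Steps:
a(g) = g**2
z(W) = (49 + W)/(-169 + W) (z(W) = (W + 7**2)/(W - 169) = (W + 49)/(-169 + W) = (49 + W)/(-169 + W))
z(40)/((51*(145 + (7 + 2*6)))) = ((49 + 40)/(-169 + 40))/((51*(145 + (7 + 2*6)))) = (89/(-129))/((51*(145 + (7 + 12)))) = (-1/129*89)/((51*(145 + 19))) = -89/(129*(51*164)) = -89/129/8364 = -89/129*1/8364 = -89/1078956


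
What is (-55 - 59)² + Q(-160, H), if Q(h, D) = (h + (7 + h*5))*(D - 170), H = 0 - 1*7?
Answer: 181677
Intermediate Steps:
H = -7 (H = 0 - 7 = -7)
Q(h, D) = (-170 + D)*(7 + 6*h) (Q(h, D) = (h + (7 + 5*h))*(-170 + D) = (7 + 6*h)*(-170 + D) = (-170 + D)*(7 + 6*h))
(-55 - 59)² + Q(-160, H) = (-55 - 59)² + (-1190 - 1020*(-160) + 7*(-7) + 6*(-7)*(-160)) = (-114)² + (-1190 + 163200 - 49 + 6720) = 12996 + 168681 = 181677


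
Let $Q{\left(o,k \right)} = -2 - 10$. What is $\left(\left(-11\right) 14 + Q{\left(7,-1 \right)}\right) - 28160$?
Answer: $-28326$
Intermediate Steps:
$Q{\left(o,k \right)} = -12$ ($Q{\left(o,k \right)} = -2 - 10 = -12$)
$\left(\left(-11\right) 14 + Q{\left(7,-1 \right)}\right) - 28160 = \left(\left(-11\right) 14 - 12\right) - 28160 = \left(-154 - 12\right) - 28160 = -166 - 28160 = -28326$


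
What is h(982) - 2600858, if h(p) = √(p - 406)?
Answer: -2600834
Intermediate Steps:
h(p) = √(-406 + p)
h(982) - 2600858 = √(-406 + 982) - 2600858 = √576 - 2600858 = 24 - 2600858 = -2600834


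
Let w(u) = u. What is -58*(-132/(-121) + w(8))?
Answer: -5800/11 ≈ -527.27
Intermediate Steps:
-58*(-132/(-121) + w(8)) = -58*(-132/(-121) + 8) = -58*(-132*(-1/121) + 8) = -58*(12/11 + 8) = -58*100/11 = -5800/11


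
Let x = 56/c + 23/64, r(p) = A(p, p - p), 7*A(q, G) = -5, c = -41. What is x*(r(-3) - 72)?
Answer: 1344269/18368 ≈ 73.185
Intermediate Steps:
A(q, G) = -5/7 (A(q, G) = (1/7)*(-5) = -5/7)
r(p) = -5/7
x = -2641/2624 (x = 56/(-41) + 23/64 = 56*(-1/41) + 23*(1/64) = -56/41 + 23/64 = -2641/2624 ≈ -1.0065)
x*(r(-3) - 72) = -2641*(-5/7 - 72)/2624 = -2641/2624*(-509/7) = 1344269/18368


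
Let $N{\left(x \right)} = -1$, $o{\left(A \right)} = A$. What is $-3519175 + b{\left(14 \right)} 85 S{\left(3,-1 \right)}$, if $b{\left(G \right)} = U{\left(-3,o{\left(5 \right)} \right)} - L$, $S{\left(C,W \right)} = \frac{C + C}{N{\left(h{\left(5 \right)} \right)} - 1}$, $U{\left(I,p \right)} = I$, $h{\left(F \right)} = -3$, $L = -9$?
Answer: $-3520705$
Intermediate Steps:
$S{\left(C,W \right)} = - C$ ($S{\left(C,W \right)} = \frac{C + C}{-1 - 1} = \frac{2 C}{-2} = 2 C \left(- \frac{1}{2}\right) = - C$)
$b{\left(G \right)} = 6$ ($b{\left(G \right)} = -3 - -9 = -3 + 9 = 6$)
$-3519175 + b{\left(14 \right)} 85 S{\left(3,-1 \right)} = -3519175 + 6 \cdot 85 \left(\left(-1\right) 3\right) = -3519175 + 6 \cdot 85 \left(-3\right) = -3519175 + 6 \left(-255\right) = -3519175 - 1530 = -3520705$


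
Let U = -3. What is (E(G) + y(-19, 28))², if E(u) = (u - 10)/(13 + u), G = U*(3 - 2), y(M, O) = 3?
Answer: 289/100 ≈ 2.8900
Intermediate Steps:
G = -3 (G = -3*(3 - 2) = -3*1 = -3)
E(u) = (-10 + u)/(13 + u)
(E(G) + y(-19, 28))² = ((-10 - 3)/(13 - 3) + 3)² = (-13/10 + 3)² = (17/10)² = 289/100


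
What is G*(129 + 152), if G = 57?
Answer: 16017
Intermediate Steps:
G*(129 + 152) = 57*(129 + 152) = 57*281 = 16017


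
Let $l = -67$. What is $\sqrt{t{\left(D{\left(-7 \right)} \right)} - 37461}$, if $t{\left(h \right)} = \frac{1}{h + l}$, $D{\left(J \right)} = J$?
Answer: $\frac{i \sqrt{205136510}}{74} \approx 193.55 i$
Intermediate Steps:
$t{\left(h \right)} = \frac{1}{-67 + h}$ ($t{\left(h \right)} = \frac{1}{h - 67} = \frac{1}{-67 + h}$)
$\sqrt{t{\left(D{\left(-7 \right)} \right)} - 37461} = \sqrt{\frac{1}{-67 - 7} - 37461} = \sqrt{\frac{1}{-74} - 37461} = \sqrt{- \frac{1}{74} - 37461} = \sqrt{- \frac{2772115}{74}} = \frac{i \sqrt{205136510}}{74}$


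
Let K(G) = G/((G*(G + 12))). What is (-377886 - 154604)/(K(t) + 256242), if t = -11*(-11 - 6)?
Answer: -105965510/50992159 ≈ -2.0781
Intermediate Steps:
t = 187 (t = -11*(-17) = 187)
K(G) = 1/(12 + G) (K(G) = G/((G*(12 + G))) = G*(1/(G*(12 + G))) = 1/(12 + G))
(-377886 - 154604)/(K(t) + 256242) = (-377886 - 154604)/(1/(12 + 187) + 256242) = -532490/(1/199 + 256242) = -532490/50992159/199 = -532490*199/50992159 = -105965510/50992159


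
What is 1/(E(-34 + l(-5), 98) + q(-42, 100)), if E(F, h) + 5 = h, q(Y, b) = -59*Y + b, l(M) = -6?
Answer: 1/2671 ≈ 0.00037439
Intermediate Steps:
q(Y, b) = b - 59*Y
E(F, h) = -5 + h
1/(E(-34 + l(-5), 98) + q(-42, 100)) = 1/((-5 + 98) + (100 - 59*(-42))) = 1/(93 + (100 + 2478)) = 1/(93 + 2578) = 1/2671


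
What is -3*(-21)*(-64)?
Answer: -4032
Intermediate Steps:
-3*(-21)*(-64) = 63*(-64) = -4032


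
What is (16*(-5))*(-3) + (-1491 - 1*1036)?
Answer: -2287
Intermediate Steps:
(16*(-5))*(-3) + (-1491 - 1*1036) = -80*(-3) + (-1491 - 1036) = 240 - 2527 = -2287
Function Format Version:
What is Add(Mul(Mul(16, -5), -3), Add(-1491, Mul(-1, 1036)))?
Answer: -2287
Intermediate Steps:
Add(Mul(Mul(16, -5), -3), Add(-1491, Mul(-1, 1036))) = Add(Mul(-80, -3), Add(-1491, -1036)) = Add(240, -2527) = -2287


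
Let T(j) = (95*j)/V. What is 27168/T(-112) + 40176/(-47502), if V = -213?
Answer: 136139058/250705 ≈ 543.02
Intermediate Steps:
T(j) = -95*j/213 (T(j) = (95*j)/(-213) = (95*j)*(-1/213) = -95*j/213)
27168/T(-112) + 40176/(-47502) = 27168/((-95/213*(-112))) + 40176/(-47502) = 27168/(10640/213) + 40176*(-1/47502) = 27168*(213/10640) - 2232/2639 = 361674/665 - 2232/2639 = 136139058/250705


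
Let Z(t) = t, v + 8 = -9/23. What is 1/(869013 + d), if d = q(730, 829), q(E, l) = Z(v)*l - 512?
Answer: 23/19815526 ≈ 1.1607e-6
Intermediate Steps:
v = -193/23 (v = -8 - 9/23 = -193/23 ≈ -8.3913)
q(E, l) = -512 - 193*l/23 (q(E, l) = -193*l/23 - 512 = -512 - 193*l/23)
d = -171773/23 (d = -512 - 193/23*829 = -512 - 159997/23 = -171773/23 ≈ -7468.4)
1/(869013 + d) = 1/(869013 - 171773/23) = 1/(19815526/23) = 23/19815526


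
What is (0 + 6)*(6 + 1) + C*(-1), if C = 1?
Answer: 41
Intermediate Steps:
(0 + 6)*(6 + 1) + C*(-1) = (0 + 6)*(6 + 1) + 1*(-1) = 6*7 - 1 = 42 - 1 = 41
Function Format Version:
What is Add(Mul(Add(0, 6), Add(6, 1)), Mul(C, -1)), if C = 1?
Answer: 41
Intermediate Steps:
Add(Mul(Add(0, 6), Add(6, 1)), Mul(C, -1)) = Add(Mul(Add(0, 6), Add(6, 1)), Mul(1, -1)) = Add(Mul(6, 7), -1) = Add(42, -1) = 41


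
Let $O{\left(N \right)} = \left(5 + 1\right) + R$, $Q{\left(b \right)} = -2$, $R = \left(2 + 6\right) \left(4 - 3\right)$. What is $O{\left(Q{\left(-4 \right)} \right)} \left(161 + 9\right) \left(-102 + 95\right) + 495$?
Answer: $-16165$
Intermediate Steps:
$R = 8$ ($R = 8 \cdot 1 = 8$)
$O{\left(N \right)} = 14$ ($O{\left(N \right)} = \left(5 + 1\right) + 8 = 6 + 8 = 14$)
$O{\left(Q{\left(-4 \right)} \right)} \left(161 + 9\right) \left(-102 + 95\right) + 495 = 14 \left(161 + 9\right) \left(-102 + 95\right) + 495 = 14 \cdot 170 \left(-7\right) + 495 = 14 \left(-1190\right) + 495 = -16660 + 495 = -16165$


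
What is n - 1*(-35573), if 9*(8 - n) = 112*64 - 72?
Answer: 313133/9 ≈ 34793.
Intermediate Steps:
n = -7024/9 (n = 8 - (112*64 - 72)/9 = 8 - (7168 - 72)/9 = 8 - ⅑*7096 = 8 - 7096/9 = -7024/9 ≈ -780.44)
n - 1*(-35573) = -7024/9 - 1*(-35573) = -7024/9 + 35573 = 313133/9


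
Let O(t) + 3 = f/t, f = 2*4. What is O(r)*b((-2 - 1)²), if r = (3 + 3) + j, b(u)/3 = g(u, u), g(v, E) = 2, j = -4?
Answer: 6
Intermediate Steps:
b(u) = 6 (b(u) = 3*2 = 6)
r = 2 (r = (3 + 3) - 4 = 6 - 4 = 2)
f = 8
O(t) = -3 + 8/t
O(r)*b((-2 - 1)²) = (-3 + 8/2)*6 = (-3 + 8*(½))*6 = (-3 + 4)*6 = 1*6 = 6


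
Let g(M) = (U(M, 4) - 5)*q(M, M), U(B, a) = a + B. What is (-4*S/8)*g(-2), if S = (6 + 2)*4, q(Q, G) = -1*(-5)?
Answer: 240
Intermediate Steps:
q(Q, G) = 5
S = 32 (S = 8*4 = 32)
U(B, a) = B + a
g(M) = -5 + 5*M (g(M) = ((M + 4) - 5)*5 = ((4 + M) - 5)*5 = (-1 + M)*5 = -5 + 5*M)
(-4*S/8)*g(-2) = (-128/8)*(-5 + 5*(-2)) = (-128/8)*(-5 - 10) = -4*4*(-15) = -16*(-15) = 240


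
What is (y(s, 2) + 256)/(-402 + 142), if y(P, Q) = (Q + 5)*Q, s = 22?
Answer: -27/26 ≈ -1.0385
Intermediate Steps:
y(P, Q) = Q*(5 + Q) (y(P, Q) = (5 + Q)*Q = Q*(5 + Q))
(y(s, 2) + 256)/(-402 + 142) = (2*(5 + 2) + 256)/(-402 + 142) = (2*7 + 256)/(-260) = (14 + 256)*(-1/260) = 270*(-1/260) = -27/26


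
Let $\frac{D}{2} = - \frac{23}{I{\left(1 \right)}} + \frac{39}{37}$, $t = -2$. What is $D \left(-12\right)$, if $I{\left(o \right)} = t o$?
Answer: $- \frac{11148}{37} \approx -301.3$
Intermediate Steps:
$I{\left(o \right)} = - 2 o$
$D = \frac{929}{37}$ ($D = 2 \left(- \frac{23}{\left(-2\right) 1} + \frac{39}{37}\right) = 2 \left(- \frac{23}{-2} + 39 \cdot \frac{1}{37}\right) = 2 \left(\left(-23\right) \left(- \frac{1}{2}\right) + \frac{39}{37}\right) = 2 \left(\frac{23}{2} + \frac{39}{37}\right) = 2 \cdot \frac{929}{74} = \frac{929}{37} \approx 25.108$)
$D \left(-12\right) = \frac{929}{37} \left(-12\right) = - \frac{11148}{37}$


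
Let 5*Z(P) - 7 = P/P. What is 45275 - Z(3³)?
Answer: 226367/5 ≈ 45273.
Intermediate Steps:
Z(P) = 8/5 (Z(P) = 7/5 + (P/P)/5 = 7/5 + (⅕)*1 = 7/5 + ⅕ = 8/5)
45275 - Z(3³) = 45275 - 1*8/5 = 45275 - 8/5 = 226367/5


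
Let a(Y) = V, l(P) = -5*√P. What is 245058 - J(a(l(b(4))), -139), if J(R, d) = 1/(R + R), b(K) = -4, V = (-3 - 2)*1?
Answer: 2450581/10 ≈ 2.4506e+5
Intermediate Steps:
V = -5 (V = -5*1 = -5)
a(Y) = -5
J(R, d) = 1/(2*R)
245058 - J(a(l(b(4))), -139) = 245058 - 1/(2*(-5)) = 245058 - (-1)/(2*5) = 245058 - 1*(-⅒) = 245058 + ⅒ = 2450581/10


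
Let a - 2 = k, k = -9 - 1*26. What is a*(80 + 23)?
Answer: -3399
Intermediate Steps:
k = -35 (k = -9 - 26 = -35)
a = -33 (a = 2 - 35 = -33)
a*(80 + 23) = -33*(80 + 23) = -33*103 = -3399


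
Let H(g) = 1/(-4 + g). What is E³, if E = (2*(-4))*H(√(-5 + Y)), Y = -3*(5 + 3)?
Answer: 512/(4 - I*√29)³ ≈ -1.5957 + 0.57489*I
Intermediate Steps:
Y = -24 (Y = -3*8 = -24)
E = -8/(-4 + I*√29) (E = (2*(-4))/(-4 + √(-5 - 24)) = -8/(-4 + √(-29)) = -8/(-4 + I*√29) ≈ 0.71111 + 0.95736*I)
E³ = (32/45 + 8*I*√29/45)³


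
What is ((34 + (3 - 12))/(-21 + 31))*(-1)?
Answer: -5/2 ≈ -2.5000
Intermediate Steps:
((34 + (3 - 12))/(-21 + 31))*(-1) = ((34 - 9)/10)*(-1) = (25*(⅒))*(-1) = (5/2)*(-1) = -5/2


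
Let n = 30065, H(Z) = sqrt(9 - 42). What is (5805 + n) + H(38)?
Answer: 35870 + I*sqrt(33) ≈ 35870.0 + 5.7446*I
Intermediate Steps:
H(Z) = I*sqrt(33) (H(Z) = sqrt(-33) = I*sqrt(33))
(5805 + n) + H(38) = (5805 + 30065) + I*sqrt(33) = 35870 + I*sqrt(33)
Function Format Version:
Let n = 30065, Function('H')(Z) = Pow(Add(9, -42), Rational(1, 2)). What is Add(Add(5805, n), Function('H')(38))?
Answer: Add(35870, Mul(I, Pow(33, Rational(1, 2)))) ≈ Add(35870., Mul(5.7446, I))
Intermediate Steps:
Function('H')(Z) = Mul(I, Pow(33, Rational(1, 2))) (Function('H')(Z) = Pow(-33, Rational(1, 2)) = Mul(I, Pow(33, Rational(1, 2))))
Add(Add(5805, n), Function('H')(38)) = Add(Add(5805, 30065), Mul(I, Pow(33, Rational(1, 2)))) = Add(35870, Mul(I, Pow(33, Rational(1, 2))))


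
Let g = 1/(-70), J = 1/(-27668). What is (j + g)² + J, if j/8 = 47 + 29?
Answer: 3132136020463/8473325 ≈ 3.6965e+5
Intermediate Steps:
J = -1/27668 ≈ -3.6143e-5
j = 608 (j = 8*(47 + 29) = 8*76 = 608)
g = -1/70 ≈ -0.014286
(j + g)² + J = (608 - 1/70)² - 1/27668 = (42559/70)² - 1/27668 = 1811268481/4900 - 1/27668 = 3132136020463/8473325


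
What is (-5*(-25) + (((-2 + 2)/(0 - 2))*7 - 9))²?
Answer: 13456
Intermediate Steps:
(-5*(-25) + (((-2 + 2)/(0 - 2))*7 - 9))² = (125 + ((0/(-2))*7 - 9))² = (125 + ((0*(-½))*7 - 9))² = (125 + (0*7 - 9))² = (125 + (0 - 9))² = (125 - 9)² = 116² = 13456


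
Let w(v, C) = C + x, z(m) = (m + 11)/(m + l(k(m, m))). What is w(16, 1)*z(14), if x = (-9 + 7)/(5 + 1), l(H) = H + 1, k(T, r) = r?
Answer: 50/87 ≈ 0.57471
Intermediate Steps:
l(H) = 1 + H
x = -1/3 (x = -2/6 = -2*1/6 = -1/3 ≈ -0.33333)
z(m) = (11 + m)/(1 + 2*m) (z(m) = (m + 11)/(m + (1 + m)) = (11 + m)/(1 + 2*m))
w(v, C) = -1/3 + C (w(v, C) = C - 1/3 = -1/3 + C)
w(16, 1)*z(14) = (-1/3 + 1)*((11 + 14)/(1 + 2*14)) = 2*(25/(1 + 28))/3 = 2*(25/29)/3 = 2*((1/29)*25)/3 = (2/3)*(25/29) = 50/87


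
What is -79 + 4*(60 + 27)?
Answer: 269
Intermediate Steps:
-79 + 4*(60 + 27) = -79 + 4*87 = -79 + 348 = 269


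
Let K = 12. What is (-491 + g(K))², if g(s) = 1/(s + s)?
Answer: 138839089/576 ≈ 2.4104e+5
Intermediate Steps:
g(s) = 1/(2*s)
(-491 + g(K))² = (-491 + (½)/12)² = (-491 + (½)*(1/12))² = (-491 + 1/24)² = (-11783/24)² = 138839089/576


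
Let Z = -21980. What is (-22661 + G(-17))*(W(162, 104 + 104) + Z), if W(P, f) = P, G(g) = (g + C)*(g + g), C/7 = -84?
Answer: 45621438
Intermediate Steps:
C = -588 (C = 7*(-84) = -588)
G(g) = 2*g*(-588 + g) (G(g) = (g - 588)*(g + g) = (-588 + g)*(2*g) = 2*g*(-588 + g))
(-22661 + G(-17))*(W(162, 104 + 104) + Z) = (-22661 + 2*(-17)*(-588 - 17))*(162 - 21980) = (-22661 + 2*(-17)*(-605))*(-21818) = (-22661 + 20570)*(-21818) = -2091*(-21818) = 45621438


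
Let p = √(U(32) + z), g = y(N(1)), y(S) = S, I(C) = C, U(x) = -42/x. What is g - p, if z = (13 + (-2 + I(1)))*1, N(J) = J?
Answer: 1 - 3*√19/4 ≈ -2.2692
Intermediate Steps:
g = 1
z = 12 (z = (13 + (-2 + 1))*1 = (13 - 1)*1 = 12*1 = 12)
p = 3*√19/4 (p = √(-42/32 + 12) = √(-42*1/32 + 12) = √(-21/16 + 12) = √(171/16) = 3*√19/4 ≈ 3.2692)
g - p = 1 - 3*√19/4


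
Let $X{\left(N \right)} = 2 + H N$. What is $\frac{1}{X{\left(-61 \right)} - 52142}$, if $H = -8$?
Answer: $- \frac{1}{51652} \approx -1.936 \cdot 10^{-5}$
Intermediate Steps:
$X{\left(N \right)} = 2 - 8 N$
$\frac{1}{X{\left(-61 \right)} - 52142} = \frac{1}{\left(2 - -488\right) - 52142} = \frac{1}{\left(2 + 488\right) - 52142} = \frac{1}{490 - 52142} = \frac{1}{-51652} = - \frac{1}{51652}$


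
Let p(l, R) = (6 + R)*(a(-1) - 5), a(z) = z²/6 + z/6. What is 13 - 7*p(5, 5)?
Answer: 398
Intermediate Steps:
a(z) = z/6 + z²/6 (a(z) = z²*(⅙) + z*(⅙) = z²/6 + z/6 = z/6 + z²/6)
p(l, R) = -30 - 5*R (p(l, R) = (6 + R)*((⅙)*(-1)*(1 - 1) - 5) = (6 + R)*((⅙)*(-1)*0 - 5) = (6 + R)*(0 - 5) = (6 + R)*(-5) = -30 - 5*R)
13 - 7*p(5, 5) = 13 - 7*(-30 - 5*5) = 13 - 7*(-30 - 25) = 13 - 7*(-55) = 13 + 385 = 398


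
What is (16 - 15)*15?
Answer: 15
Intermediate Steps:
(16 - 15)*15 = 1*15 = 15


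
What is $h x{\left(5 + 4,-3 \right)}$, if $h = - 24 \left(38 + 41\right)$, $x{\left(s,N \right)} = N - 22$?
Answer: $47400$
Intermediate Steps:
$x{\left(s,N \right)} = -22 + N$
$h = -1896$ ($h = \left(-24\right) 79 = -1896$)
$h x{\left(5 + 4,-3 \right)} = - 1896 \left(-22 - 3\right) = \left(-1896\right) \left(-25\right) = 47400$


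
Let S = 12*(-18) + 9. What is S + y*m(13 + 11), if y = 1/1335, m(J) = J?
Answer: -92107/445 ≈ -206.98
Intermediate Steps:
y = 1/1335 ≈ 0.00074906
S = -207 (S = -216 + 9 = -207)
S + y*m(13 + 11) = -207 + (13 + 11)/1335 = -207 + (1/1335)*24 = -207 + 8/445 = -92107/445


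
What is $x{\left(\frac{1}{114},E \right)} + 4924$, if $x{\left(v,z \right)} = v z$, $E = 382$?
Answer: $\frac{280859}{57} \approx 4927.4$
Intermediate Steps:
$x{\left(\frac{1}{114},E \right)} + 4924 = \frac{1}{114} \cdot 382 + 4924 = \frac{191}{57} + 4924 = \frac{280859}{57}$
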